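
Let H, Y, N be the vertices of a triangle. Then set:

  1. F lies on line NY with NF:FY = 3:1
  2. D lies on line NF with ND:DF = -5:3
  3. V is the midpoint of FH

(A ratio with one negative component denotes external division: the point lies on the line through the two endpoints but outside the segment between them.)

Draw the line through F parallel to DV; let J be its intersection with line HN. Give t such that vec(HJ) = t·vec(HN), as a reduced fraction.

Choose coordinates H = (0, 0), Y = (1, 0), N = (0, 1).
1. F lies on line NY with NF:FY = 3:1 ⇒ F = (3/4, 1/4)
2. D lies on line NF with ND:DF = -5:3 ⇒ D = (15/8, -7/8)
3. V is the midpoint of FH ⇒ V = (3/8, 1/8)
through F parallel to DV: direction (-3/2, 1); meets HN at J = (0, 3/4)
J = H + t·(N−H) with t = 3/4

t = 3/4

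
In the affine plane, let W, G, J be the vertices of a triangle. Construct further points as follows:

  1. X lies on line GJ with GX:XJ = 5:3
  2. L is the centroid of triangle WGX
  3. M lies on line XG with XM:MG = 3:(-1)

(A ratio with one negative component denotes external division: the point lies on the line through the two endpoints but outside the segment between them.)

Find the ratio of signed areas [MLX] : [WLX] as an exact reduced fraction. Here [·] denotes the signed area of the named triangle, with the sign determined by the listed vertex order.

Assign W = (0, 0), G = (1, 0), J = (0, 1) — the answer is frame-independent, so this choice is without loss of generality.
1. X lies on line GJ with GX:XJ = 5:3 ⇒ X = (3/8, 5/8)
2. L is the centroid of triangle WGX ⇒ L = (11/24, 5/24)
3. M lies on line XG with XM:MG = 3:(-1) ⇒ M = (21/16, -5/16)
2·[MLX] = -5/16, 2·[WLX] = 5/24
[MLX]:[WLX] = -5/16:5/24 = -3/2

[MLX]:[WLX] = -3/2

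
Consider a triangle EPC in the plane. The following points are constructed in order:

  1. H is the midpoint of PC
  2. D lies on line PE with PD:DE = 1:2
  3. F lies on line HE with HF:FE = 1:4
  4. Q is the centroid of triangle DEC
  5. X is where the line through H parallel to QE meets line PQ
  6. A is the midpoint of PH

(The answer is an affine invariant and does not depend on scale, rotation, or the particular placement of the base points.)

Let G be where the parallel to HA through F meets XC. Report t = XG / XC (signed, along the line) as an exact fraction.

Work in coordinates with E = (0, 0), P = (1, 0), C = (0, 1).
1. H is the midpoint of PC ⇒ H = (1/2, 1/2)
2. D lies on line PE with PD:DE = 1:2 ⇒ D = (2/3, 0)
3. F lies on line HE with HF:FE = 1:4 ⇒ F = (2/5, 2/5)
4. Q is the centroid of triangle DEC ⇒ Q = (2/9, 1/3)
5. X is where the line through H parallel to QE meets line PQ ⇒ X = (19/54, 5/18)
6. A is the midpoint of PH ⇒ A = (3/4, 1/4)
through F parallel to HA: direction (1/4, -1/4); meets XC at G = (19/100, 61/100)
G = X + t·(C−X) with t = 23/50

t = 23/50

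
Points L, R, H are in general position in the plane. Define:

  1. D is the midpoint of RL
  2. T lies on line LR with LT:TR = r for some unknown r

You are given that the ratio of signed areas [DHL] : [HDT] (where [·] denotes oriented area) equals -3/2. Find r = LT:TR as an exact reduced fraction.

r = 1/5

Set L = (0, 0), R = (1, 0), H = (0, 1); any affine frame gives the same invariant.
1. D is the midpoint of RL ⇒ D = (1/2, 0)
2. With LT:TR = r, write λ = r/(r+1) so T = L + λ·(R−L); T is affine-linear in λ
Every point depending on T is an affine combination of T and λ-independent points, so each such coordinate is linear in λ; the λ² term in each signed area is a multiple of (R−L)×(R−L) = 0, so 2·[DHL] and 2·[HDT] are each linear in λ. Evaluating at λ=0 and λ=1:
  2·[DHL] = 1/2,   2·[HDT] = λ − 1/2
So [DHL]:[HDT] = (1/2) / (λ − 1/2). Setting this equal to -3/2:
  1/2 = -3/2·(λ − 1/2)  ⇒  λ = 1/6
Then r = λ/(1−λ) = (1/6)/(5/6) = 1/5. Check: with r = 1/5, T = (1/6, 0) and [DHL]:[HDT] = -3/2 as required.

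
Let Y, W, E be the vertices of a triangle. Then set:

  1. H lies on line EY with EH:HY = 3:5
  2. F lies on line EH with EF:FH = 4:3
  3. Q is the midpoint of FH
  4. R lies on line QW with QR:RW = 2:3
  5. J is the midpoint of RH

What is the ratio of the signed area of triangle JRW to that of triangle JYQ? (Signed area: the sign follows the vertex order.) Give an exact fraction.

Set Y = (0, 0), W = (1, 0), E = (0, 1); any affine frame gives the same invariant.
1. H lies on line EY with EH:HY = 3:5 ⇒ H = (0, 5/8)
2. F lies on line EH with EF:FH = 4:3 ⇒ F = (0, 11/14)
3. Q is the midpoint of FH ⇒ Q = (0, 79/112)
4. R lies on line QW with QR:RW = 2:3 ⇒ R = (2/5, 237/560)
5. J is the midpoint of RH ⇒ J = (1/5, 587/1120)
2·[JRW] = -27/1120, 2·[JYQ] = -79/560
[JRW]:[JYQ] = -27/1120:-79/560 = 27/158

[JRW]:[JYQ] = 27/158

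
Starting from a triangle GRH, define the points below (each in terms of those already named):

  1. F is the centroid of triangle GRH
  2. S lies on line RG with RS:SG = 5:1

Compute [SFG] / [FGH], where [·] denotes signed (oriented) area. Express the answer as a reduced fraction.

[SFG]:[FGH] = -1/6

Set G = (0, 0), R = (1, 0), H = (0, 1); any affine frame gives the same invariant.
1. F is the centroid of triangle GRH ⇒ F = (1/3, 1/3)
2. S lies on line RG with RS:SG = 5:1 ⇒ S = (1/6, 0)
2·[SFG] = 1/18, 2·[FGH] = -1/3
[SFG]:[FGH] = 1/18:-1/3 = -1/6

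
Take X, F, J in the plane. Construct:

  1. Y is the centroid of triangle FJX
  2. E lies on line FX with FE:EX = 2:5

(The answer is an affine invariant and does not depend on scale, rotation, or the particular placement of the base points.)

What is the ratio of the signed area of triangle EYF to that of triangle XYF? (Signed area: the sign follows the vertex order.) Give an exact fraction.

[EYF]:[XYF] = 2/7

Assign X = (0, 0), F = (1, 0), J = (0, 1) — the answer is frame-independent, so this choice is without loss of generality.
1. Y is the centroid of triangle FJX ⇒ Y = (1/3, 1/3)
2. E lies on line FX with FE:EX = 2:5 ⇒ E = (5/7, 0)
2·[EYF] = -2/21, 2·[XYF] = -1/3
[EYF]:[XYF] = -2/21:-1/3 = 2/7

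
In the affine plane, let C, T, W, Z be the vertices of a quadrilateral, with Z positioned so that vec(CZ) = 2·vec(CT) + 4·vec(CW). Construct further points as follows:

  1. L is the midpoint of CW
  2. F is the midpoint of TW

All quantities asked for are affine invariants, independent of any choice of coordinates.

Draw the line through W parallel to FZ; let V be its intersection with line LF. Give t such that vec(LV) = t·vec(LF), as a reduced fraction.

Assign C = (0, 0), T = (1, 0), W = (0, 1), Z = (2, 4) — the answer is frame-independent, so this choice is without loss of generality.
1. L is the midpoint of CW ⇒ L = (0, 1/2)
2. F is the midpoint of TW ⇒ F = (1/2, 1/2)
through W parallel to FZ: direction (3/2, 7/2); meets LF at V = (-3/14, 1/2)
V = L + t·(F−L) with t = -3/7

t = -3/7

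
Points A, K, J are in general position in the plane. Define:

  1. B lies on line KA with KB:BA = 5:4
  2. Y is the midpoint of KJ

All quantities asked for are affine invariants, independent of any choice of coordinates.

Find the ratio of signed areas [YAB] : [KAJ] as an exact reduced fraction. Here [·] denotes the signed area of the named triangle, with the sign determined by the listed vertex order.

[YAB]:[KAJ] = -2/9

Set A = (0, 0), K = (1, 0), J = (0, 1); any affine frame gives the same invariant.
1. B lies on line KA with KB:BA = 5:4 ⇒ B = (4/9, 0)
2. Y is the midpoint of KJ ⇒ Y = (1/2, 1/2)
2·[YAB] = 2/9, 2·[KAJ] = -1
[YAB]:[KAJ] = 2/9:-1 = -2/9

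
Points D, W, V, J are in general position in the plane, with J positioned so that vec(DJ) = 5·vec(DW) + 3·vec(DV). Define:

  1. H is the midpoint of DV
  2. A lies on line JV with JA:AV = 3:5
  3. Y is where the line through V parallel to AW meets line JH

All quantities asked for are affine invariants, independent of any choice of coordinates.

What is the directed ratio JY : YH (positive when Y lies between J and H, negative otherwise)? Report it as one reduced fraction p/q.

Work in coordinates with D = (0, 0), W = (1, 0), V = (0, 1), J = (5, 3).
1. H is the midpoint of DV ⇒ H = (0, 1/2)
2. A lies on line JV with JA:AV = 3:5 ⇒ A = (25/8, 9/4)
3. Y is where the line through V parallel to AW meets line JH ⇒ Y = (-17/19, 1/19)
Y = J + t·(H−J) with t = 112/95, so JY:YH = t:(1−t) = 112/95:-17/95

JY:YH = -112/17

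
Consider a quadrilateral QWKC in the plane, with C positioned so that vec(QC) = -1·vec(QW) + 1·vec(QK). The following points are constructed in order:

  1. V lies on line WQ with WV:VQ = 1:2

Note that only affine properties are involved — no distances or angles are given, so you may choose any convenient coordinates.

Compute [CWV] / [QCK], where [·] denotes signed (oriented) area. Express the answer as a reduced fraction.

[CWV]:[QCK] = 1/3

Choose coordinates Q = (0, 0), W = (1, 0), K = (0, 1), C = (-1, 1).
1. V lies on line WQ with WV:VQ = 1:2 ⇒ V = (2/3, 0)
2·[CWV] = -1/3, 2·[QCK] = -1
[CWV]:[QCK] = -1/3:-1 = 1/3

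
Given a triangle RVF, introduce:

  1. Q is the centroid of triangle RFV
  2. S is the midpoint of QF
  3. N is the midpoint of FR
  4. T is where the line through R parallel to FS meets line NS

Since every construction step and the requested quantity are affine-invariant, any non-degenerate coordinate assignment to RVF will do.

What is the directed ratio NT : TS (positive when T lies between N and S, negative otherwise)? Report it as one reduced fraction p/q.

Assign R = (0, 0), V = (1, 0), F = (0, 1) — the answer is frame-independent, so this choice is without loss of generality.
1. Q is the centroid of triangle RFV ⇒ Q = (1/3, 1/3)
2. S is the midpoint of QF ⇒ S = (1/6, 2/3)
3. N is the midpoint of FR ⇒ N = (0, 1/2)
4. T is where the line through R parallel to FS meets line NS ⇒ T = (-1/6, 1/3)
T = N + t·(S−N) with t = -1, so NT:TS = t:(1−t) = -1:2

NT:TS = -1/2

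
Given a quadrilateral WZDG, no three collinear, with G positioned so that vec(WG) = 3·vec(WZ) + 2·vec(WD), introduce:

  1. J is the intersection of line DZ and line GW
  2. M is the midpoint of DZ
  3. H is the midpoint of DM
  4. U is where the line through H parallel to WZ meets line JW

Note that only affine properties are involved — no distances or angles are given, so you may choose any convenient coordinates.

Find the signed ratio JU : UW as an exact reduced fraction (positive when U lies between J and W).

Choose coordinates W = (0, 0), Z = (1, 0), D = (0, 1), G = (3, 2).
1. J is the intersection of line DZ and line GW ⇒ J = (3/5, 2/5)
2. M is the midpoint of DZ ⇒ M = (1/2, 1/2)
3. H is the midpoint of DM ⇒ H = (1/4, 3/4)
4. U is where the line through H parallel to WZ meets line JW ⇒ U = (9/8, 3/4)
U = J + t·(W−J) with t = -7/8, so JU:UW = t:(1−t) = -7/8:15/8

JU:UW = -7/15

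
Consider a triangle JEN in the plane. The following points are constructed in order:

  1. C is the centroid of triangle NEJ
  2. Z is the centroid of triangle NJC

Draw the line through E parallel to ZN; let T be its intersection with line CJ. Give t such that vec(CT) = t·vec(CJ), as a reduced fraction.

t = -3/2

Assign J = (0, 0), E = (1, 0), N = (0, 1) — the answer is frame-independent, so this choice is without loss of generality.
1. C is the centroid of triangle NEJ ⇒ C = (1/3, 1/3)
2. Z is the centroid of triangle NJC ⇒ Z = (1/9, 4/9)
through E parallel to ZN: direction (-1/9, 5/9); meets CJ at T = (5/6, 5/6)
T = C + t·(J−C) with t = -3/2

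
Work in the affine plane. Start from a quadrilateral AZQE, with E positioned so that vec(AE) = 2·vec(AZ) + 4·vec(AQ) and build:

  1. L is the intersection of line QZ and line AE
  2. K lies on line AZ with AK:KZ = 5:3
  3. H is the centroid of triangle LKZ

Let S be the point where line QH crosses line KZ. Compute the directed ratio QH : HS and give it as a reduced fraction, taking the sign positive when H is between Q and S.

Assign A = (0, 0), Z = (1, 0), Q = (0, 1), E = (2, 4) — the answer is frame-independent, so this choice is without loss of generality.
1. L is the intersection of line QZ and line AE ⇒ L = (1/3, 2/3)
2. K lies on line AZ with AK:KZ = 5:3 ⇒ K = (5/8, 0)
3. H is the centroid of triangle LKZ ⇒ H = (47/72, 2/9)
line QH meets KZ at S = (47/56, 0)
H = Q + t·(S−Q) with t = 7/9, so QH:HS = 7/9:2/9

QH:HS = 7/2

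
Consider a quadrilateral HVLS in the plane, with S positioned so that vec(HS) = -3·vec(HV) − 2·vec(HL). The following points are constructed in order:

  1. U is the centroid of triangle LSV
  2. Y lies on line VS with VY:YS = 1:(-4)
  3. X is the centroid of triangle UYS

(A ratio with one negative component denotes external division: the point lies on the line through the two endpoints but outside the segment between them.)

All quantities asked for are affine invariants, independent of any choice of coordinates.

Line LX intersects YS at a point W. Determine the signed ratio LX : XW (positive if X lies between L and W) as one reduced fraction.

LX:XW = 8

Work in coordinates with H = (0, 0), V = (1, 0), L = (0, 1), S = (-3, -2).
1. U is the centroid of triangle LSV ⇒ U = (-2/3, -1/3)
2. Y lies on line VS with VY:YS = 1:(-4) ⇒ Y = (7/3, 2/3)
3. X is the centroid of triangle UYS ⇒ X = (-4/9, -5/9)
line LX meets YS at W = (-1/2, -3/4)
X = L + t·(W−L) with t = 8/9, so LX:XW = 8/9:1/9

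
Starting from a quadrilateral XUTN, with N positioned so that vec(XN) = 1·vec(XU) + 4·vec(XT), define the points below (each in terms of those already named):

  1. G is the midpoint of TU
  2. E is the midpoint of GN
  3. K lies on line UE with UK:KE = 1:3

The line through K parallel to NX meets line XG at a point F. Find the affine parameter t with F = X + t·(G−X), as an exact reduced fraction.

Choose coordinates X = (0, 0), U = (1, 0), T = (0, 1), N = (1, 4).
1. G is the midpoint of TU ⇒ G = (1/2, 1/2)
2. E is the midpoint of GN ⇒ E = (3/4, 9/4)
3. K lies on line UE with UK:KE = 1:3 ⇒ K = (15/16, 9/16)
through K parallel to NX: direction (-1, -4); meets XG at F = (17/16, 17/16)
F = X + t·(G−X) with t = 17/8

t = 17/8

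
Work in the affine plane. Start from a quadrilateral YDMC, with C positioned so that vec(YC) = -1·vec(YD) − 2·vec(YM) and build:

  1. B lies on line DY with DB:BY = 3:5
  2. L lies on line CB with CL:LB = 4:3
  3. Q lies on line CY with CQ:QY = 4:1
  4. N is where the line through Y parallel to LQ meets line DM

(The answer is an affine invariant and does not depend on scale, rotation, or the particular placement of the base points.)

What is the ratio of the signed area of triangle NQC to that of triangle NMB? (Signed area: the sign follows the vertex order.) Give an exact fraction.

[NQC]:[NMB] = 320/27

Choose coordinates Y = (0, 0), D = (1, 0), M = (0, 1), C = (-1, -2).
1. B lies on line DY with DB:BY = 3:5 ⇒ B = (5/8, 0)
2. L lies on line CB with CL:LB = 4:3 ⇒ L = (-1/14, -6/7)
3. Q lies on line CY with CQ:QY = 4:1 ⇒ Q = (-1/5, -2/5)
4. N is where the line through Y parallel to LQ meets line DM ⇒ N = (-9/23, 32/23)
2·[NQC] = -40/23, 2·[NMB] = -27/184
[NQC]:[NMB] = -40/23:-27/184 = 320/27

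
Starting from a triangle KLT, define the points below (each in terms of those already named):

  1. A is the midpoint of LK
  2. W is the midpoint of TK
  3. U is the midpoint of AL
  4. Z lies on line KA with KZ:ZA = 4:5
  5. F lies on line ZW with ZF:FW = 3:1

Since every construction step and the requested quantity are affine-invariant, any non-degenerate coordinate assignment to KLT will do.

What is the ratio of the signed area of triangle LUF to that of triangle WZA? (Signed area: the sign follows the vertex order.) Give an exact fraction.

[LUF]:[WZA] = -27/40

Assign K = (0, 0), L = (1, 0), T = (0, 1) — the answer is frame-independent, so this choice is without loss of generality.
1. A is the midpoint of LK ⇒ A = (1/2, 0)
2. W is the midpoint of TK ⇒ W = (0, 1/2)
3. U is the midpoint of AL ⇒ U = (3/4, 0)
4. Z lies on line KA with KZ:ZA = 4:5 ⇒ Z = (2/9, 0)
5. F lies on line ZW with ZF:FW = 3:1 ⇒ F = (1/18, 3/8)
2·[LUF] = -3/32, 2·[WZA] = 5/36
[LUF]:[WZA] = -3/32:5/36 = -27/40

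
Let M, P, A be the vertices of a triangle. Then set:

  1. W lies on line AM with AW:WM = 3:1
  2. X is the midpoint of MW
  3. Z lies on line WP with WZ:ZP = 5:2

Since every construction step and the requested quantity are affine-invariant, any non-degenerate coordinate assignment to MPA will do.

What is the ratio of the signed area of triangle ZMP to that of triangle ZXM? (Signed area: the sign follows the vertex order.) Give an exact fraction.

Assign M = (0, 0), P = (1, 0), A = (0, 1) — the answer is frame-independent, so this choice is without loss of generality.
1. W lies on line AM with AW:WM = 3:1 ⇒ W = (0, 1/4)
2. X is the midpoint of MW ⇒ X = (0, 1/8)
3. Z lies on line WP with WZ:ZP = 5:2 ⇒ Z = (5/7, 1/14)
2·[ZMP] = 1/14, 2·[ZXM] = 5/56
[ZMP]:[ZXM] = 1/14:5/56 = 4/5

[ZMP]:[ZXM] = 4/5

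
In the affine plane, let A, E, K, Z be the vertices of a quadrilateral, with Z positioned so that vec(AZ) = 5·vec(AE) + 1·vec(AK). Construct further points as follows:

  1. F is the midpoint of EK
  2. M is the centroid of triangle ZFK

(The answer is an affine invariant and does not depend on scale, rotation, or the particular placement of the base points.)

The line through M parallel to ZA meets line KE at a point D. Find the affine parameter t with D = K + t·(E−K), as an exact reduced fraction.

t = 4/9

Assign A = (0, 0), E = (1, 0), K = (0, 1), Z = (5, 1) — the answer is frame-independent, so this choice is without loss of generality.
1. F is the midpoint of EK ⇒ F = (1/2, 1/2)
2. M is the centroid of triangle ZFK ⇒ M = (11/6, 5/6)
through M parallel to ZA: direction (-5, -1); meets KE at D = (4/9, 5/9)
D = K + t·(E−K) with t = 4/9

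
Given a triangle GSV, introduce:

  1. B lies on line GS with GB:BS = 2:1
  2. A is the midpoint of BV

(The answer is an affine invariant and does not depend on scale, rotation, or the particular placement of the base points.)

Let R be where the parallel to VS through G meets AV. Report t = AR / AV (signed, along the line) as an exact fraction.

Work in coordinates with G = (0, 0), S = (1, 0), V = (0, 1).
1. B lies on line GS with GB:BS = 2:1 ⇒ B = (2/3, 0)
2. A is the midpoint of BV ⇒ A = (1/3, 1/2)
through G parallel to VS: direction (1, -1); meets AV at R = (2, -2)
R = A + t·(V−A) with t = -5

t = -5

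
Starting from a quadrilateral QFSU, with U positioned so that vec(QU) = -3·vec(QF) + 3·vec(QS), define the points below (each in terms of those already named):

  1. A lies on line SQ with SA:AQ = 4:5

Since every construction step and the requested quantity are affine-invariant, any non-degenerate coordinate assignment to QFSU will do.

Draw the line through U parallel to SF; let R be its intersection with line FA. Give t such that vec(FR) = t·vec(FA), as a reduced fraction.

t = 9/4

Work in coordinates with Q = (0, 0), F = (1, 0), S = (0, 1), U = (-3, 3).
1. A lies on line SQ with SA:AQ = 4:5 ⇒ A = (0, 5/9)
through U parallel to SF: direction (1, -1); meets FA at R = (-5/4, 5/4)
R = F + t·(A−F) with t = 9/4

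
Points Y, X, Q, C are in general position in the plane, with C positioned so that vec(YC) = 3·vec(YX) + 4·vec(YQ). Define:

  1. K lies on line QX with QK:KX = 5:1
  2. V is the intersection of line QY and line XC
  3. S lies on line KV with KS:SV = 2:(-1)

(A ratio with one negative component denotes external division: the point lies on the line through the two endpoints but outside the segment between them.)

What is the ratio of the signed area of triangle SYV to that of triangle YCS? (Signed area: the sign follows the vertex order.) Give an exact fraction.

Assign Y = (0, 0), X = (1, 0), Q = (0, 1), C = (3, 4) — the answer is frame-independent, so this choice is without loss of generality.
1. K lies on line QX with QK:KX = 5:1 ⇒ K = (5/6, 1/6)
2. V is the intersection of line QY and line XC ⇒ V = (0, -2)
3. S lies on line KV with KS:SV = 2:(-1) ⇒ S = (-5/6, -25/6)
2·[SYV] = -5/3, 2·[YCS] = -55/6
[SYV]:[YCS] = -5/3:-55/6 = 2/11

[SYV]:[YCS] = 2/11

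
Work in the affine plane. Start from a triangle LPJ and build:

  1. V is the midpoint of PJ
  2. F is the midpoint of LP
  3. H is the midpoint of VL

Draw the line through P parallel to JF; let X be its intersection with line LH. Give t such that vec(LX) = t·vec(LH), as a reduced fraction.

Set L = (0, 0), P = (1, 0), J = (0, 1); any affine frame gives the same invariant.
1. V is the midpoint of PJ ⇒ V = (1/2, 1/2)
2. F is the midpoint of LP ⇒ F = (1/2, 0)
3. H is the midpoint of VL ⇒ H = (1/4, 1/4)
through P parallel to JF: direction (1/2, -1); meets LH at X = (2/3, 2/3)
X = L + t·(H−L) with t = 8/3

t = 8/3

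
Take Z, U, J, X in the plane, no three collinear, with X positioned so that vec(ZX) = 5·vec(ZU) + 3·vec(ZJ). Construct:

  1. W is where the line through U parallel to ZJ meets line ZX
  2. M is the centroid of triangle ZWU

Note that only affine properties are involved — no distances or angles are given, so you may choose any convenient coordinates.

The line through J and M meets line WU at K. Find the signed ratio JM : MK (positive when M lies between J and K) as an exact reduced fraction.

Choose coordinates Z = (0, 0), U = (1, 0), J = (0, 1), X = (5, 3).
1. W is where the line through U parallel to ZJ meets line ZX ⇒ W = (1, 3/5)
2. M is the centroid of triangle ZWU ⇒ M = (2/3, 1/5)
line JM meets WU at K = (1, -1/5)
M = J + t·(K−J) with t = 2/3, so JM:MK = 2/3:1/3

JM:MK = 2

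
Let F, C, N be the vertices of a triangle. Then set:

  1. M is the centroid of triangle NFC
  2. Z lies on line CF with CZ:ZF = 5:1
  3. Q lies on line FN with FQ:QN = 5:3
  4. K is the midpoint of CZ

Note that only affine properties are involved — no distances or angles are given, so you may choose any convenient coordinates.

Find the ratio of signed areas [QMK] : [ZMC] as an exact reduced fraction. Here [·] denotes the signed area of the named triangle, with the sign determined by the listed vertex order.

Work in coordinates with F = (0, 0), C = (1, 0), N = (0, 1).
1. M is the centroid of triangle NFC ⇒ M = (1/3, 1/3)
2. Z lies on line CF with CZ:ZF = 5:1 ⇒ Z = (1/6, 0)
3. Q lies on line FN with FQ:QN = 5:3 ⇒ Q = (0, 5/8)
4. K is the midpoint of CZ ⇒ K = (7/12, 0)
2·[QMK] = -11/288, 2·[ZMC] = -5/18
[QMK]:[ZMC] = -11/288:-5/18 = 11/80

[QMK]:[ZMC] = 11/80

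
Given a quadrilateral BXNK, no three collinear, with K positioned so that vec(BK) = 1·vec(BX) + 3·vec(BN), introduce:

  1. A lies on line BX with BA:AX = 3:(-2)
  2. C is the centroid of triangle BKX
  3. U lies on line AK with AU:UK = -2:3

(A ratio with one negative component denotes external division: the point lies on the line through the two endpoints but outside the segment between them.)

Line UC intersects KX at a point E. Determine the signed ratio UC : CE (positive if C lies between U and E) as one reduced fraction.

UC:CE = -19

Assign B = (0, 0), X = (1, 0), N = (0, 1), K = (1, 3) — the answer is frame-independent, so this choice is without loss of generality.
1. A lies on line BX with BA:AX = 3:(-2) ⇒ A = (3, 0)
2. C is the centroid of triangle BKX ⇒ C = (2/3, 1)
3. U lies on line AK with AU:UK = -2:3 ⇒ U = (7, -6)
line UC meets KX at E = (1, 12/19)
C = U + t·(E−U) with t = 19/18, so UC:CE = 19/18:-1/18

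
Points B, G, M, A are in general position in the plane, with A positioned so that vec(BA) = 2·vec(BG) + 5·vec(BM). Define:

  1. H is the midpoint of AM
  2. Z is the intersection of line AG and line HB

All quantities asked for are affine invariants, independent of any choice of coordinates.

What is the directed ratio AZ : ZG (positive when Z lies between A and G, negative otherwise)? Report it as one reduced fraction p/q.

AZ:ZG = -1/3

Set B = (0, 0), G = (1, 0), M = (0, 1), A = (2, 5); any affine frame gives the same invariant.
1. H is the midpoint of AM ⇒ H = (1, 3)
2. Z is the intersection of line AG and line HB ⇒ Z = (5/2, 15/2)
Z = A + t·(G−A) with t = -1/2, so AZ:ZG = t:(1−t) = -1/2:3/2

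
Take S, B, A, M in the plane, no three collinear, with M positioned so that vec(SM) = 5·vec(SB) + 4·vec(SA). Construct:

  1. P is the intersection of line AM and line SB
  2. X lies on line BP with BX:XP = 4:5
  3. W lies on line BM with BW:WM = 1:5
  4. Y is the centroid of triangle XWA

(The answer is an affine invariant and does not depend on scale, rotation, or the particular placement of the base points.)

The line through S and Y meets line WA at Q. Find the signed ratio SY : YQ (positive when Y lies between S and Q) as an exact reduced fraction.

Choose coordinates S = (0, 0), B = (1, 0), A = (0, 1), M = (5, 4).
1. P is the intersection of line AM and line SB ⇒ P = (-5/3, 0)
2. X lies on line BP with BX:XP = 4:5 ⇒ X = (-5/27, 0)
3. W lies on line BM with BW:WM = 1:5 ⇒ W = (5/3, 2/3)
4. Y is the centroid of triangle XWA ⇒ Y = (40/81, 5/9)
line SY meets WA at Q = (40/53, 45/53)
Y = S + t·(Q−S) with t = 53/81, so SY:YQ = 53/81:28/81

SY:YQ = 53/28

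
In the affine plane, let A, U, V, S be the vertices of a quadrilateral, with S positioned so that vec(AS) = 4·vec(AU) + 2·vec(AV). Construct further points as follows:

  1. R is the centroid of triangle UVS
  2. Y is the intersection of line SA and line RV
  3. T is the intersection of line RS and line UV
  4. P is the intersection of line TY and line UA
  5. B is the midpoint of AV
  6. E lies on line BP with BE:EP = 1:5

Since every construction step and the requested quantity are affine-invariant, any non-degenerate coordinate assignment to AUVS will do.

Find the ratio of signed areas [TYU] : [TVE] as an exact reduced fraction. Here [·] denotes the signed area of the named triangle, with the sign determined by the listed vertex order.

[TYU]:[TVE] = -8/3

Set A = (0, 0), U = (1, 0), V = (0, 1), S = (4, 2); any affine frame gives the same invariant.
1. R is the centroid of triangle UVS ⇒ R = (5/3, 1)
2. Y is the intersection of line SA and line RV ⇒ Y = (2, 1)
3. T is the intersection of line RS and line UV ⇒ T = (1/2, 1/2)
4. P is the intersection of line TY and line UA ⇒ P = (-1, 0)
5. B is the midpoint of AV ⇒ B = (0, 1/2)
6. E lies on line BP with BE:EP = 1:5 ⇒ E = (-1/6, 5/12)
2·[TYU] = -1, 2·[TVE] = 3/8
[TYU]:[TVE] = -1:3/8 = -8/3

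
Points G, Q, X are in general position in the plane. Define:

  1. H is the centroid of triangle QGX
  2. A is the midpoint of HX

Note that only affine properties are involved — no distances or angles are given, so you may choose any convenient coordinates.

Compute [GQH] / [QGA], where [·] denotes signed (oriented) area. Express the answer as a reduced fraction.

[GQH]:[QGA] = -1/2

Assign G = (0, 0), Q = (1, 0), X = (0, 1) — the answer is frame-independent, so this choice is without loss of generality.
1. H is the centroid of triangle QGX ⇒ H = (1/3, 1/3)
2. A is the midpoint of HX ⇒ A = (1/6, 2/3)
2·[GQH] = 1/3, 2·[QGA] = -2/3
[GQH]:[QGA] = 1/3:-2/3 = -1/2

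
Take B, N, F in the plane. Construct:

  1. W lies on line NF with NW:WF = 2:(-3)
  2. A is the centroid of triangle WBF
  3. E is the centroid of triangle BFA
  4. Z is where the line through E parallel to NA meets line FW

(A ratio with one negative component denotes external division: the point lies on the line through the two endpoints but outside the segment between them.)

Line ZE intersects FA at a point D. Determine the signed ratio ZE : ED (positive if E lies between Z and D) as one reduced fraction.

Work in coordinates with B = (0, 0), N = (1, 0), F = (0, 1).
1. W lies on line NF with NW:WF = 2:(-3) ⇒ W = (3, -2)
2. A is the centroid of triangle WBF ⇒ A = (1, -1/3)
3. E is the centroid of triangle BFA ⇒ E = (1/3, 2/9)
4. Z is where the line through E parallel to NA meets line FW ⇒ Z = (1/3, 2/3)
line ZE meets FA at D = (1/3, 5/9)
E = Z + t·(D−Z) with t = 4, so ZE:ED = 4:-3

ZE:ED = -4/3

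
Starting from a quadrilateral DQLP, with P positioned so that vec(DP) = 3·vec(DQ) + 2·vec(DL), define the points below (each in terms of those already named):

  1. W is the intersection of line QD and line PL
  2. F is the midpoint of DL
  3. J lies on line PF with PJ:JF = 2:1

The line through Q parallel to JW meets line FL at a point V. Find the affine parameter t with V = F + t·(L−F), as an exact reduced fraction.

Choose coordinates D = (0, 0), Q = (1, 0), L = (0, 1), P = (3, 2).
1. W is the intersection of line QD and line PL ⇒ W = (-3, 0)
2. F is the midpoint of DL ⇒ F = (0, 1/2)
3. J lies on line PF with PJ:JF = 2:1 ⇒ J = (1, 1)
through Q parallel to JW: direction (-4, -1); meets FL at V = (0, -1/4)
V = F + t·(L−F) with t = -3/2

t = -3/2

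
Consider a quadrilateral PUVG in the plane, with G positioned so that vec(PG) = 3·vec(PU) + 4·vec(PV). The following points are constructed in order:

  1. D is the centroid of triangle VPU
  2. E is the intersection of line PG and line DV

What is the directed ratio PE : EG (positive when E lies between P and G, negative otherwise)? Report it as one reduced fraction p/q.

PE:EG = 1/9

Set P = (0, 0), U = (1, 0), V = (0, 1), G = (3, 4); any affine frame gives the same invariant.
1. D is the centroid of triangle VPU ⇒ D = (1/3, 1/3)
2. E is the intersection of line PG and line DV ⇒ E = (3/10, 2/5)
E = P + t·(G−P) with t = 1/10, so PE:EG = t:(1−t) = 1/10:9/10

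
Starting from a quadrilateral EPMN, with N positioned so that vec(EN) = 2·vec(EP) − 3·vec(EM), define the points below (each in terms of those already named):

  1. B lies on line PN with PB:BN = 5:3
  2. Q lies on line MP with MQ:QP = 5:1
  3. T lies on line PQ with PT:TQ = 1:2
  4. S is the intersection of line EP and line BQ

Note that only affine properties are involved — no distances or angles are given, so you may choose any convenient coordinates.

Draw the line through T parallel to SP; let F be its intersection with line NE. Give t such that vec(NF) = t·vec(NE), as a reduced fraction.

Choose coordinates E = (0, 0), P = (1, 0), M = (0, 1), N = (2, -3).
1. B lies on line PN with PB:BN = 5:3 ⇒ B = (13/8, -15/8)
2. Q lies on line MP with MQ:QP = 5:1 ⇒ Q = (5/6, 1/6)
3. T lies on line PQ with PT:TQ = 1:2 ⇒ T = (17/18, 1/18)
4. S is the intersection of line EP and line BQ ⇒ S = (44/49, 0)
through T parallel to SP: direction (5/49, 0); meets NE at F = (-1/27, 1/18)
F = N + t·(E−N) with t = 55/54

t = 55/54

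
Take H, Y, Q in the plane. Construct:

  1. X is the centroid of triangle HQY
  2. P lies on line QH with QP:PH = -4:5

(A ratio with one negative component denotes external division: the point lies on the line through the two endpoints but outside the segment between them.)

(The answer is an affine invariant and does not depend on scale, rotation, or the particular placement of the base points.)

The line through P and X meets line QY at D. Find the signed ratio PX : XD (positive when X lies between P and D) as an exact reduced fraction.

Assign H = (0, 0), Y = (1, 0), Q = (0, 1) — the answer is frame-independent, so this choice is without loss of generality.
1. X is the centroid of triangle HQY ⇒ X = (1/3, 1/3)
2. P lies on line QH with QP:PH = -4:5 ⇒ P = (0, 5)
line PX meets QY at D = (4/13, 9/13)
X = P + t·(D−P) with t = 13/12, so PX:XD = 13/12:-1/12

PX:XD = -13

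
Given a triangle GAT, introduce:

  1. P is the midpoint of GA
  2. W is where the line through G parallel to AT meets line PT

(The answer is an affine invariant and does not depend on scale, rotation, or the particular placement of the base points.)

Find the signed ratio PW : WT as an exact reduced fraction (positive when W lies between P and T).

Assign G = (0, 0), A = (1, 0), T = (0, 1) — the answer is frame-independent, so this choice is without loss of generality.
1. P is the midpoint of GA ⇒ P = (1/2, 0)
2. W is where the line through G parallel to AT meets line PT ⇒ W = (1, -1)
W = P + t·(T−P) with t = -1, so PW:WT = t:(1−t) = -1:2

PW:WT = -1/2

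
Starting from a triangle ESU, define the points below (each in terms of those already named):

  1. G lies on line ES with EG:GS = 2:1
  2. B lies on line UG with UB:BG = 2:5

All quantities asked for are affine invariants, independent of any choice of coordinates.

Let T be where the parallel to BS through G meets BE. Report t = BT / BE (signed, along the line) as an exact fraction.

t = 1/3

Work in coordinates with E = (0, 0), S = (1, 0), U = (0, 1).
1. G lies on line ES with EG:GS = 2:1 ⇒ G = (2/3, 0)
2. B lies on line UG with UB:BG = 2:5 ⇒ B = (4/21, 5/7)
through G parallel to BS: direction (17/21, -5/7); meets BE at T = (8/63, 10/21)
T = B + t·(E−B) with t = 1/3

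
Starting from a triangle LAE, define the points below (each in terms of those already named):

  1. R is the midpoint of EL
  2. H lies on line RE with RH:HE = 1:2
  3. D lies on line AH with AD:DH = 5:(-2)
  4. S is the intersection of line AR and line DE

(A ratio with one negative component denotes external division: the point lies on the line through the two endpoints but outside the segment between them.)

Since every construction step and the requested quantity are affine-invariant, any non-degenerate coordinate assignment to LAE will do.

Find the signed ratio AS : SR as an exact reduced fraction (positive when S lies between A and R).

Assign L = (0, 0), A = (1, 0), E = (0, 1) — the answer is frame-independent, so this choice is without loss of generality.
1. R is the midpoint of EL ⇒ R = (0, 1/2)
2. H lies on line RE with RH:HE = 1:2 ⇒ H = (0, 2/3)
3. D lies on line AH with AD:DH = 5:(-2) ⇒ D = (-2/3, 10/9)
4. S is the intersection of line AR and line DE ⇒ S = (-3/2, 5/4)
S = A + t·(R−A) with t = 5/2, so AS:SR = t:(1−t) = 5/2:-3/2

AS:SR = -5/3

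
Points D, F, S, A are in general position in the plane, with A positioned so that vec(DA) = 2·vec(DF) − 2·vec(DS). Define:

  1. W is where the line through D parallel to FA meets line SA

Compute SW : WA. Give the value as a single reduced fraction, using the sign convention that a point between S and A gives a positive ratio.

SW:WA = -1/2

Work in coordinates with D = (0, 0), F = (1, 0), S = (0, 1), A = (2, -2).
1. W is where the line through D parallel to FA meets line SA ⇒ W = (-2, 4)
W = S + t·(A−S) with t = -1, so SW:WA = t:(1−t) = -1:2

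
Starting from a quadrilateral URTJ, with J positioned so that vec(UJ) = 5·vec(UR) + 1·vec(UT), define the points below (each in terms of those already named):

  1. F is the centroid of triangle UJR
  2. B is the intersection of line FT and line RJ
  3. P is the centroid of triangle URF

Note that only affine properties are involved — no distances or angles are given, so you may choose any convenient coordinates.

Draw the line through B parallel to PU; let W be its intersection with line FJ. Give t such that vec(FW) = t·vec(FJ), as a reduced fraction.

Set U = (0, 0), R = (1, 0), T = (0, 1), J = (5, 1); any affine frame gives the same invariant.
1. F is the centroid of triangle UJR ⇒ F = (2, 1/3)
2. B is the intersection of line FT and line RJ ⇒ B = (15/7, 2/7)
3. P is the centroid of triangle URF ⇒ P = (1, 1/9)
through B parallel to PU: direction (-1, -1/9); meets FJ at W = (10/7, 13/63)
W = F + t·(J−F) with t = -4/21

t = -4/21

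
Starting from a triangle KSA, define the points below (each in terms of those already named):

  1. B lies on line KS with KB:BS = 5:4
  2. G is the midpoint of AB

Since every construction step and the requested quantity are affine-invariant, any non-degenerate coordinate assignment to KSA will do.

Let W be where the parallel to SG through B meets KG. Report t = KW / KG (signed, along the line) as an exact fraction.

Set K = (0, 0), S = (1, 0), A = (0, 1); any affine frame gives the same invariant.
1. B lies on line KS with KB:BS = 5:4 ⇒ B = (5/9, 0)
2. G is the midpoint of AB ⇒ G = (5/18, 1/2)
through B parallel to SG: direction (-13/18, 1/2); meets KG at W = (25/162, 5/18)
W = K + t·(G−K) with t = 5/9

t = 5/9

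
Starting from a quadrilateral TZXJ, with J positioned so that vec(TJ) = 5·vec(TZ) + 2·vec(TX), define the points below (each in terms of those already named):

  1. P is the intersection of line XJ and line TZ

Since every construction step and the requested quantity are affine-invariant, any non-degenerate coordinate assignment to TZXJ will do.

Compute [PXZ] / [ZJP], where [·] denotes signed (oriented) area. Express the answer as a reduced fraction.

[PXZ]:[ZJP] = -1/2

Assign T = (0, 0), Z = (1, 0), X = (0, 1), J = (5, 2) — the answer is frame-independent, so this choice is without loss of generality.
1. P is the intersection of line XJ and line TZ ⇒ P = (-5, 0)
2·[PXZ] = -6, 2·[ZJP] = 12
[PXZ]:[ZJP] = -6:12 = -1/2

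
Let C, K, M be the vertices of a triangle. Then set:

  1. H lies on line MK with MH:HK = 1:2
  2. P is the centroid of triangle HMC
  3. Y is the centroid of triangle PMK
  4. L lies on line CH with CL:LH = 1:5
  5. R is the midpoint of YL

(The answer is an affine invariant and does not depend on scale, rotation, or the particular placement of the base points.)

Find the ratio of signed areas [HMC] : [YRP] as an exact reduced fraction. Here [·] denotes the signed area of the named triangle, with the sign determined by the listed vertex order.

[HMC]:[YRP] = -108/19

Work in coordinates with C = (0, 0), K = (1, 0), M = (0, 1).
1. H lies on line MK with MH:HK = 1:2 ⇒ H = (1/3, 2/3)
2. P is the centroid of triangle HMC ⇒ P = (1/9, 5/9)
3. Y is the centroid of triangle PMK ⇒ Y = (10/27, 14/27)
4. L lies on line CH with CL:LH = 1:5 ⇒ L = (1/18, 1/9)
5. R is the midpoint of YL ⇒ R = (23/108, 17/54)
2·[HMC] = 1/3, 2·[YRP] = -19/324
[HMC]:[YRP] = 1/3:-19/324 = -108/19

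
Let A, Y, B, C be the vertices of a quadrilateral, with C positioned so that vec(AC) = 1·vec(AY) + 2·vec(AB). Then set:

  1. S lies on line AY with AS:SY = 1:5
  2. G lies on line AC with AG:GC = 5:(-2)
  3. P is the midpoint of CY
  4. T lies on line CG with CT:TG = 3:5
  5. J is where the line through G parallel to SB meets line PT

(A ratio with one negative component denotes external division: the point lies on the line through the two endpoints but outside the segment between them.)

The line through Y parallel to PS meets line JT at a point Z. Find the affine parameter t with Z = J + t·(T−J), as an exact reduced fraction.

t = 53/20

Work in coordinates with A = (0, 0), Y = (1, 0), B = (0, 1), C = (1, 2).
1. S lies on line AY with AS:SY = 1:5 ⇒ S = (1/6, 0)
2. G lies on line AC with AG:GC = 5:(-2) ⇒ G = (5/3, 10/3)
3. P is the midpoint of CY ⇒ P = (1, 1)
4. T lies on line CG with CT:TG = 3:5 ⇒ T = (5/4, 5/2)
5. J is where the line through G parallel to SB meets line PT ⇒ J = (55/36, 25/6)
through Y parallel to PS: direction (-5/6, -1); meets JT at Z = (19/24, -1/4)
Z = J + t·(T−J) with t = 53/20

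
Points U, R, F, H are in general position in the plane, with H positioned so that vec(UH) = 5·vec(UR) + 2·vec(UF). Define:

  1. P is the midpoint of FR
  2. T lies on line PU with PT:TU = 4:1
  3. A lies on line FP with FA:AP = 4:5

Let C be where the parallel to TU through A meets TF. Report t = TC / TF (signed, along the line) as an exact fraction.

t = 5/9

Choose coordinates U = (0, 0), R = (1, 0), F = (0, 1), H = (5, 2).
1. P is the midpoint of FR ⇒ P = (1/2, 1/2)
2. T lies on line PU with PT:TU = 4:1 ⇒ T = (1/10, 1/10)
3. A lies on line FP with FA:AP = 4:5 ⇒ A = (2/9, 7/9)
through A parallel to TU: direction (-1/10, -1/10); meets TF at C = (2/45, 3/5)
C = T + t·(F−T) with t = 5/9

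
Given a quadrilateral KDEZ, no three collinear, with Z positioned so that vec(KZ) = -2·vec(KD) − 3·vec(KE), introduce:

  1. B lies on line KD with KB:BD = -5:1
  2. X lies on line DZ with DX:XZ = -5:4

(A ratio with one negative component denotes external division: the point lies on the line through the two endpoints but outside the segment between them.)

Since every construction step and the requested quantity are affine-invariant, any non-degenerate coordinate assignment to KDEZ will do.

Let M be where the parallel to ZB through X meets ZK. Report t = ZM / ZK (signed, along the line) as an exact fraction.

t = -4/5

Assign K = (0, 0), D = (1, 0), E = (0, 1), Z = (-2, -3) — the answer is frame-independent, so this choice is without loss of generality.
1. B lies on line KD with KB:BD = -5:1 ⇒ B = (5/4, 0)
2. X lies on line DZ with DX:XZ = -5:4 ⇒ X = (-14, -15)
through X parallel to ZB: direction (13/4, 3); meets ZK at M = (-18/5, -27/5)
M = Z + t·(K−Z) with t = -4/5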